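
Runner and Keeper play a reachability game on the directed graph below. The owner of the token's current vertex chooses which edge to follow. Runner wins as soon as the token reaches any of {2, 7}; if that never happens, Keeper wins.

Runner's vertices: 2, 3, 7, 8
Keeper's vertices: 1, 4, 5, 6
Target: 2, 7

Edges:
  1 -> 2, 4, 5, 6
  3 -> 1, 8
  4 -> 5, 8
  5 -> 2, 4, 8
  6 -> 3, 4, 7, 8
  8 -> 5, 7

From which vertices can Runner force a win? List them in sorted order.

2, 3, 7, 8

A0 = {2, 7}
A1: add {8} — 8 (Runner) has 8→7.
A2: add {3} — 3 (Runner) has 3→8.
A3 = A2; e.g. 1 (Keeper) can still go to 4. Fixed point.
Runner's winning region = {2, 3, 7, 8}.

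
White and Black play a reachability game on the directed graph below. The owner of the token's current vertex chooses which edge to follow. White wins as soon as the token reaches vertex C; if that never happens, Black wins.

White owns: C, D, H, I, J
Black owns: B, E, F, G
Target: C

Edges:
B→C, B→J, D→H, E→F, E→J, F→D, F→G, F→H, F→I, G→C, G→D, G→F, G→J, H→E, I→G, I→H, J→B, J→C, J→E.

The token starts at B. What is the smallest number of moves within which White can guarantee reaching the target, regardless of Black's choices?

2

A0 = {C}
A1: add {J} — J (White) has J→C.
A2: add {B} — B (Black): all of {C, J} already in.
A3 = A2; e.g. D (White) has no edge into A2. Fixed point.
B enters the attractor at level 2, so White can force the target in 2 moves from there.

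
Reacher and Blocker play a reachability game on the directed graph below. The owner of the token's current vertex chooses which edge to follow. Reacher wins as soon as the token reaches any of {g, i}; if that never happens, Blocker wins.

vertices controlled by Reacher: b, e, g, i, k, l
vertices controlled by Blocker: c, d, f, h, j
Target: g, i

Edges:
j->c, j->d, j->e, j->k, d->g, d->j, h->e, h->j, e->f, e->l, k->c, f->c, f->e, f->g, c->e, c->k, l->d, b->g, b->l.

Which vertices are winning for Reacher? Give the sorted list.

A0 = {g, i}
A1: add {b} — b (Reacher) has b→g.
A2 = A1; e.g. c (Blocker) can still go to e. Fixed point.
Reacher's winning region = {b, g, i}.

b, g, i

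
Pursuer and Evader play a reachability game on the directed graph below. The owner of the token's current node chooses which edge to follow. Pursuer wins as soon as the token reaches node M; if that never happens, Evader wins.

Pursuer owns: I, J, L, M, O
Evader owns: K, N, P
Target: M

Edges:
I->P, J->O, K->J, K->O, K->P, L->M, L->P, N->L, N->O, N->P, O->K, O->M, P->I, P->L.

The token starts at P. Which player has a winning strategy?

A0 = {M}
A1: add {L, O} — L (Pursuer) has L→M; O (Pursuer) has O→M.
A2: add {J} — J (Pursuer) has J→O.
A3 = A2; e.g. I (Pursuer) has no edge into A2. Fixed point.
P never enters the attractor, so Evader can avoid the target forever.

Evader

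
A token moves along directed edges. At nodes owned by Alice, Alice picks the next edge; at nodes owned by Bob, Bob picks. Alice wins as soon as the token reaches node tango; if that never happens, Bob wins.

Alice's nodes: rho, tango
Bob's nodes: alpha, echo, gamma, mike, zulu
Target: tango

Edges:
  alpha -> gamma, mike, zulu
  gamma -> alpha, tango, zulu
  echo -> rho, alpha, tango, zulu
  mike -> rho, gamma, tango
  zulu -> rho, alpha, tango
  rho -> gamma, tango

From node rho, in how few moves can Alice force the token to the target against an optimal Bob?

1

A0 = {tango}
A1: add {rho} — rho (Alice) has rho→tango.
A2 = A1; e.g. echo (Bob) can still go to alpha. Fixed point.
rho enters the attractor at level 1, so Alice can force the target in 1 move from there.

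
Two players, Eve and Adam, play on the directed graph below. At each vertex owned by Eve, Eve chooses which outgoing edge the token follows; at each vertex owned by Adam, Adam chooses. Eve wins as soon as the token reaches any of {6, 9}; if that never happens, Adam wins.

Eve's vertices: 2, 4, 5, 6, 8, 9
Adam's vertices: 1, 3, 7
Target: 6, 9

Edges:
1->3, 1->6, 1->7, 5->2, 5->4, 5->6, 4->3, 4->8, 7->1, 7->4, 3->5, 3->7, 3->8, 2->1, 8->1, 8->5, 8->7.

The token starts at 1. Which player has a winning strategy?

Adam

A0 = {6, 9}
A1: add {5} — 5 (Eve) has 5→6.
A2: add {8} — 8 (Eve) has 8→5.
A3: add {4} — 4 (Eve) has 4→8.
A4 = A3; e.g. 1 (Adam) can still go to 3. Fixed point.
1 never enters the attractor, so Adam can avoid the target forever.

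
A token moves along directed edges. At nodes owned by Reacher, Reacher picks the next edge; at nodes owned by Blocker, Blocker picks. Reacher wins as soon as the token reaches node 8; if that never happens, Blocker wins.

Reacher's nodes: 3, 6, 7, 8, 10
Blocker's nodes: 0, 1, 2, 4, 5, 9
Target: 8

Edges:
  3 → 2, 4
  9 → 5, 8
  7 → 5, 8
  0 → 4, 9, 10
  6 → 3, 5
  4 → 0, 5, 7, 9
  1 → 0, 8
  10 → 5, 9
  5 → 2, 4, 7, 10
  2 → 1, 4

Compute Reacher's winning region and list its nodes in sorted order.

7, 8

A0 = {8}
A1: add {7} — 7 (Reacher) has 7→8.
A2 = A1; e.g. 0 (Blocker) can still go to 4. Fixed point.
Reacher's winning region = {7, 8}.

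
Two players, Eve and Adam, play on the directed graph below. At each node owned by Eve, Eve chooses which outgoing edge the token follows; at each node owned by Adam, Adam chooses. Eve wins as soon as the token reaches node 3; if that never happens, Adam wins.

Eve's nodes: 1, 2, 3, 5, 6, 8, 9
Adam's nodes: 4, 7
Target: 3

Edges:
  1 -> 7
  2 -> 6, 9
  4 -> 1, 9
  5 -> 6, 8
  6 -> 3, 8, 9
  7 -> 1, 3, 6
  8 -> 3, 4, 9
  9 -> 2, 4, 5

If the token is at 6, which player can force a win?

Eve

A0 = {3}
A1: add {6, 8} — 6 (Eve) has 6→3; 8 (Eve) has 8→3.
6 ∈ A1, so Eve can force the target.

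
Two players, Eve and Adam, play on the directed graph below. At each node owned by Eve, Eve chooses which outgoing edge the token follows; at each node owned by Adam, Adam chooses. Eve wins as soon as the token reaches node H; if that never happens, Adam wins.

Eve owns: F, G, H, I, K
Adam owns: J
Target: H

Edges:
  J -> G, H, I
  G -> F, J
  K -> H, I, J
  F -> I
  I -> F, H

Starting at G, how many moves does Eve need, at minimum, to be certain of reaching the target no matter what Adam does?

3

A0 = {H}
A1: add {I, K} — I (Eve) has I→H; K (Eve) has K→H.
A2: add {F} — F (Eve) has F→I.
A3: add {G} — G (Eve) has G→F.
G enters the attractor at level 3, so Eve can force the target in 3 moves from there.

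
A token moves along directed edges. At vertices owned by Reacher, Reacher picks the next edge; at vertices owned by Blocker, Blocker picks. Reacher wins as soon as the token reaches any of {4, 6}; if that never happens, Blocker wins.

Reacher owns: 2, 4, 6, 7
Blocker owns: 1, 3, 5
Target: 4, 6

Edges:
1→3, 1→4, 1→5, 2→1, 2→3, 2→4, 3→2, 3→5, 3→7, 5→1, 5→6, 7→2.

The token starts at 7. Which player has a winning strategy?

Reacher

A0 = {4, 6}
A1: add {2} — 2 (Reacher) has 2→4.
A2: add {7} — 7 (Reacher) has 7→2.
A3 = A2; e.g. 1 (Blocker) can still go to 3. Fixed point.
7 ∈ A2, so Reacher can force the target.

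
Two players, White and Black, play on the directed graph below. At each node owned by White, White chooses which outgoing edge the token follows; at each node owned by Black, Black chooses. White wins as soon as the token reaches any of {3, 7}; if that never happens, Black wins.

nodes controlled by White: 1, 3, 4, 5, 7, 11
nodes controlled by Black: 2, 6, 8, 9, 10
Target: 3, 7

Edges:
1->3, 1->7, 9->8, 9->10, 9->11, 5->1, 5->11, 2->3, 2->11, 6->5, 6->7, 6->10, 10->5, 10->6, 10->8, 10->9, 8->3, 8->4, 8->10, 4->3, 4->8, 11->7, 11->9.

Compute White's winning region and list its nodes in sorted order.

A0 = {3, 7}
A1: add {1, 4, 11} — 1 (White) has 1→3; 4 (White) has 4→3; 11 (White) has 11→7.
A2: add {2, 5} — 2 (Black): all of {3, 11} already in; 5 (White) has 5→1.
A3 = A2; e.g. 6 (Black) can still go to 10. Fixed point.
White's winning region = {1, 2, 3, 4, 5, 7, 11}.

1, 2, 3, 4, 5, 7, 11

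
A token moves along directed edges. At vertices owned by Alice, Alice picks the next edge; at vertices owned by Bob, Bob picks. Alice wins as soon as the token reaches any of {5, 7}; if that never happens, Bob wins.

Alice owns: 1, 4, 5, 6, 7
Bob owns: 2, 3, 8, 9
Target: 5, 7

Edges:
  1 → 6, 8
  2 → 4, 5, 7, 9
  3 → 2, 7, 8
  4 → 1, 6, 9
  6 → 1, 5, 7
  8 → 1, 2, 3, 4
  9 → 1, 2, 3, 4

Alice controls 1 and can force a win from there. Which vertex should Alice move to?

6

A0 = {5, 7}
A1: add {6} — 6 (Alice) has 6→5.
A2: add {1, 4} — 1 (Alice) has 1→6; 4 (Alice) has 4→6.
A3 = A2; e.g. 2 (Bob) can still go to 9. Fixed point.
From 1, successor 6 is in the attractor (rank 1); the other successor 8 is not.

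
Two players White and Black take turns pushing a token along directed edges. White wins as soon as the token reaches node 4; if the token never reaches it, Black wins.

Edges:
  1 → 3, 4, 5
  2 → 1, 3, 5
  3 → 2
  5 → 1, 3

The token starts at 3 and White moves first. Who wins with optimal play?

Track states (vertex, player-to-move).
A0 = {(4,White), (4,Black)}
A1: add {(1,White)}.
A2 = A1; e.g. (1,Black) stays out. (3,White) never enters ⇒ Black avoids the target.

Black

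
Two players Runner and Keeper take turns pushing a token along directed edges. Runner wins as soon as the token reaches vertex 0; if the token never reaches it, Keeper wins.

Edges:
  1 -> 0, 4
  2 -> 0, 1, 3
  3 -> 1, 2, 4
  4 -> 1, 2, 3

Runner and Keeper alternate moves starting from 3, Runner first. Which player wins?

Keeper

Track states (vertex, player-to-move).
A0 = {(0,Runner), (0,Keeper)}
A1: add {(1,Runner), (2,Runner)}.
A2 = A1; e.g. (1,Keeper) stays out. (3,Runner) never enters ⇒ Keeper avoids the target.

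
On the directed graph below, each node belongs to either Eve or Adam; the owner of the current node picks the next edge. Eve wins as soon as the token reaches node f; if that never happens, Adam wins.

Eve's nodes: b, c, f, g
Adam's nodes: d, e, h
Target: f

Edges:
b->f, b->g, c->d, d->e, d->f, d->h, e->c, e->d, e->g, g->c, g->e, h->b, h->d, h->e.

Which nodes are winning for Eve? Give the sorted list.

b, f

A0 = {f}
A1: add {b} — b (Eve) has b→f.
A2 = A1; e.g. c (Eve) has no edge into A1. Fixed point.
Eve's winning region = {b, f}.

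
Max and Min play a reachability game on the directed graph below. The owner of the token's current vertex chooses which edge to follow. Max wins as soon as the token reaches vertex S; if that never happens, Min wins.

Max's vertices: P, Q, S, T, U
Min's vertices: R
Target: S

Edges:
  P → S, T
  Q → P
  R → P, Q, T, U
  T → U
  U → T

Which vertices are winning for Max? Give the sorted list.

P, Q, S

A0 = {S}
A1: add {P} — P (Max) has P→S.
A2: add {Q} — Q (Max) has Q→P.
A3 = A2; e.g. R (Min) can still go to T. Fixed point.
Max's winning region = {P, Q, S}.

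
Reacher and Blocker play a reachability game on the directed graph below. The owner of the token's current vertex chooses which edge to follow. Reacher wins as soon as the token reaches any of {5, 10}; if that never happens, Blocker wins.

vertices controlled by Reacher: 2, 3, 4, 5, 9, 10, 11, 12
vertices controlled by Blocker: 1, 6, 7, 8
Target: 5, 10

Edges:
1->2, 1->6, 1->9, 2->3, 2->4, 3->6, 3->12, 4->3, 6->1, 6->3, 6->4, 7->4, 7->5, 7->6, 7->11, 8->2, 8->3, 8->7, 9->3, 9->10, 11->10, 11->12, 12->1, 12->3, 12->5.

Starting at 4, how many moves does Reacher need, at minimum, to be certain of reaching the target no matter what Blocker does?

3

A0 = {5, 10}
A1: add {9, 11, 12} — 9 (Reacher) has 9→10; 11 (Reacher) has 11→10; 12 (Reacher) has 12→5.
A2: add {3} — 3 (Reacher) has 3→12.
A3: add {2, 4} — 2 (Reacher) has 2→3; 4 (Reacher) has 4→3.
A4 = A3; e.g. 1 (Blocker) can still go to 6. Fixed point.
4 enters the attractor at level 3, so Reacher can force the target in 3 moves from there.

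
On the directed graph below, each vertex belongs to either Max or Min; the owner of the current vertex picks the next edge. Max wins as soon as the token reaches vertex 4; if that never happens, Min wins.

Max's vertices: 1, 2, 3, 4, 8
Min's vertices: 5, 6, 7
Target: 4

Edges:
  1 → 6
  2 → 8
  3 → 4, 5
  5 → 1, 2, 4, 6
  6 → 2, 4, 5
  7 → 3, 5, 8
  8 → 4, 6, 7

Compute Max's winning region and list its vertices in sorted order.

A0 = {4}
A1: add {3, 8} — 3 (Max) has 3→4; 8 (Max) has 8→4.
A2: add {2} — 2 (Max) has 2→8.
A3 = A2; e.g. 1 (Max) has no edge into A2. Fixed point.
Max's winning region = {2, 3, 4, 8}.

2, 3, 4, 8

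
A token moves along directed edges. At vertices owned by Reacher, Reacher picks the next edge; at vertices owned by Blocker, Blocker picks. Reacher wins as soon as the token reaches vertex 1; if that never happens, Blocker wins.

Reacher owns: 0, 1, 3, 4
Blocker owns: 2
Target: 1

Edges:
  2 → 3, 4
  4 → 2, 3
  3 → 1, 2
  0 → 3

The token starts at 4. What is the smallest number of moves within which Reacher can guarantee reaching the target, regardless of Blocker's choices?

A0 = {1}
A1: add {3} — 3 (Reacher) has 3→1.
A2: add {0, 4} — 0 (Reacher) has 0→3; 4 (Reacher) has 4→3.
4 enters the attractor at level 2, so Reacher can force the target in 2 moves from there.

2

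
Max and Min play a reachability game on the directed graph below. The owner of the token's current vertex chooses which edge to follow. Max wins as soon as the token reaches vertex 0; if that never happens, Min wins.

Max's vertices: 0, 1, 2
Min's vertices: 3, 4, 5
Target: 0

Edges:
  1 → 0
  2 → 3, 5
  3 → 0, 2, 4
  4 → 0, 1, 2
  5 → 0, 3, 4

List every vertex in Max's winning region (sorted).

A0 = {0}
A1: add {1} — 1 (Max) has 1→0.
A2 = A1; e.g. 2 (Max) has no edge into A1. Fixed point.
Max's winning region = {0, 1}.

0, 1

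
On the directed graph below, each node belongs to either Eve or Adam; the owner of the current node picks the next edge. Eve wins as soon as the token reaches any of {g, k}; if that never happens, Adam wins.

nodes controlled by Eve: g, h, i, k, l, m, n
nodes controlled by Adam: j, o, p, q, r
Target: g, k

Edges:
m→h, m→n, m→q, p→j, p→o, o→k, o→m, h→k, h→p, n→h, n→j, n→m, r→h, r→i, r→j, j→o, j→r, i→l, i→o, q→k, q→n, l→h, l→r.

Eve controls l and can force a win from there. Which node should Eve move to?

h

A0 = {g, k}
A1: add {h} — h (Eve) has h→k.
A2: add {l, m, n} — l (Eve) has l→h; m (Eve) has m→h; n (Eve) has n→h.
A3: add {i, o, q} — i (Eve) has i→l; o (Adam): all of {k, m} already in; q (Adam): all of {k, n} already in.
A4 = A3; e.g. j (Adam) can still go to r. Fixed point.
From l, successor h is in the attractor (rank 1); the other successor r is not.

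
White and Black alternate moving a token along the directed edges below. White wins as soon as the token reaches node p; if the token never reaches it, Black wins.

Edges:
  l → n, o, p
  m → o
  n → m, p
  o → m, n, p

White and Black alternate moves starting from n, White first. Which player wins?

Track states (vertex, player-to-move).
A0 = {(p,White), (p,Black)}
A1: add {(l,White), (n,White), (o,White)}.
(n,White) ∈ A1 ⇒ White forces the target.

White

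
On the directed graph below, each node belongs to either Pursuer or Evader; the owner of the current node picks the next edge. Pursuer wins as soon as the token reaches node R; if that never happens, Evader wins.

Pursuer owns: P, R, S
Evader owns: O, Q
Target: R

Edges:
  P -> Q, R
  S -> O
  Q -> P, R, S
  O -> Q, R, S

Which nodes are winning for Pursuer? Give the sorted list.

A0 = {R}
A1: add {P} — P (Pursuer) has P→R.
A2 = A1; e.g. O (Evader) can still go to Q. Fixed point.
Pursuer's winning region = {P, R}.

P, R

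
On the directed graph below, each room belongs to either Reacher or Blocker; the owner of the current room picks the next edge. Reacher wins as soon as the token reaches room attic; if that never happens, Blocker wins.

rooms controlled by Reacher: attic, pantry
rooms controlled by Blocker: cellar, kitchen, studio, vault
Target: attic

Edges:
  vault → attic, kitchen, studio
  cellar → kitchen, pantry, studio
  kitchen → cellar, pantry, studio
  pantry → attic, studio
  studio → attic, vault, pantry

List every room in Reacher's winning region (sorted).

attic, pantry

A0 = {attic}
A1: add {pantry} — pantry (Reacher) has pantry→attic.
A2 = A1; e.g. vault (Blocker) can still go to kitchen. Fixed point.
Reacher's winning region = {attic, pantry}.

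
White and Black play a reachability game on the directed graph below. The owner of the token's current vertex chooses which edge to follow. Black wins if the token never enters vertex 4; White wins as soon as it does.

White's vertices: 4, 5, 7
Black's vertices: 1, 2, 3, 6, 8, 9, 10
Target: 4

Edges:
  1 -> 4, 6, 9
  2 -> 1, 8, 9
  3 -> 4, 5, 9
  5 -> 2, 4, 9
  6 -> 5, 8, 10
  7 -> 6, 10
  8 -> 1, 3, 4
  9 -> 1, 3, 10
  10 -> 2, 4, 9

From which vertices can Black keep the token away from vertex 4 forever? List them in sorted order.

A0 = {4}
A1: add {5} — 5 (White) has 5→4.
A2 = A1; e.g. 1 (Black) can still go to 6. Fixed point.
White's attractor = {4, 5}; Black avoids the target exactly from the complement.

1, 2, 3, 6, 7, 8, 9, 10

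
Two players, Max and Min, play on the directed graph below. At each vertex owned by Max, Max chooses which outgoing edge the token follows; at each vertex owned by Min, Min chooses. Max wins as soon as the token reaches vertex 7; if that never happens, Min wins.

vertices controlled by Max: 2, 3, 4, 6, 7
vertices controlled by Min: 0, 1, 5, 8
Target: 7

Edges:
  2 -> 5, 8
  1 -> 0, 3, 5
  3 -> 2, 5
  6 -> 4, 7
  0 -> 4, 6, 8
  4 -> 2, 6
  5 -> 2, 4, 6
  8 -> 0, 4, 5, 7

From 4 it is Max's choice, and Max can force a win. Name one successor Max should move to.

6

A0 = {7}
A1: add {6} — 6 (Max) has 6→7.
A2: add {4} — 4 (Max) has 4→6.
A3 = A2; e.g. 0 (Min) can still go to 8. Fixed point.
From 4, successor 6 is in the attractor (rank 1); the other successor 2 is not.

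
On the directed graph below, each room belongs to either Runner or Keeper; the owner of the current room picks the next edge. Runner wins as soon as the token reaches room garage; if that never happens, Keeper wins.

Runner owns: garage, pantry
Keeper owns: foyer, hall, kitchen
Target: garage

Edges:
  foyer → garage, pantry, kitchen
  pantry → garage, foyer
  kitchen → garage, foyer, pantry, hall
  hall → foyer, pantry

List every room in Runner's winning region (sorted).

A0 = {garage}
A1: add {pantry} — pantry (Runner) has pantry→garage.
A2 = A1; e.g. foyer (Keeper) can still go to kitchen. Fixed point.
Runner's winning region = {garage, pantry}.

garage, pantry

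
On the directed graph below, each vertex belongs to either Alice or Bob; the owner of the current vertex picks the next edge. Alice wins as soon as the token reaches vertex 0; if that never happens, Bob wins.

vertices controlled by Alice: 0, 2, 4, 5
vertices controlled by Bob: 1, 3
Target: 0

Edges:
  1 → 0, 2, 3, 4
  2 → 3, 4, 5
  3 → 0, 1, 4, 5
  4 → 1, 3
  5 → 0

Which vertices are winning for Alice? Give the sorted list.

0, 2, 5

A0 = {0}
A1: add {5} — 5 (Alice) has 5→0.
A2: add {2} — 2 (Alice) has 2→5.
A3 = A2; e.g. 1 (Bob) can still go to 3. Fixed point.
Alice's winning region = {0, 2, 5}.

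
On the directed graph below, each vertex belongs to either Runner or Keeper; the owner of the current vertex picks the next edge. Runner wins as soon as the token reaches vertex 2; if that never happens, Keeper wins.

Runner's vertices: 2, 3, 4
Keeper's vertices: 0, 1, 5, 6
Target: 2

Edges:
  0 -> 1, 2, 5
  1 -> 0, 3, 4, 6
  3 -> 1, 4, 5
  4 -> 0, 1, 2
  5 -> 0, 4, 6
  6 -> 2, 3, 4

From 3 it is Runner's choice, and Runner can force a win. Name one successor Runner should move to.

A0 = {2}
A1: add {4} — 4 (Runner) has 4→2.
A2: add {3} — 3 (Runner) has 3→4.
A3: add {6} — 6 (Keeper): all of {2, 3, 4} already in.
A4 = A3; e.g. 0 (Keeper) can still go to 1. Fixed point.
From 3, successor 4 is in the attractor (rank 1); the other successors 1, 5 are not.

4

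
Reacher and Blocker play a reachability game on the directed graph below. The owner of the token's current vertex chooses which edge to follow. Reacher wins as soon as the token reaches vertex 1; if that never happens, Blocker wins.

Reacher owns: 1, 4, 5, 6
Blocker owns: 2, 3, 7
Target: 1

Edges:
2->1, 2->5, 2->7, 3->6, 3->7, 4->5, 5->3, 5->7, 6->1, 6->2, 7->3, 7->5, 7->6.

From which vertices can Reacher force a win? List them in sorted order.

A0 = {1}
A1: add {6} — 6 (Reacher) has 6→1.
A2 = A1; e.g. 2 (Blocker) can still go to 5. Fixed point.
Reacher's winning region = {1, 6}.

1, 6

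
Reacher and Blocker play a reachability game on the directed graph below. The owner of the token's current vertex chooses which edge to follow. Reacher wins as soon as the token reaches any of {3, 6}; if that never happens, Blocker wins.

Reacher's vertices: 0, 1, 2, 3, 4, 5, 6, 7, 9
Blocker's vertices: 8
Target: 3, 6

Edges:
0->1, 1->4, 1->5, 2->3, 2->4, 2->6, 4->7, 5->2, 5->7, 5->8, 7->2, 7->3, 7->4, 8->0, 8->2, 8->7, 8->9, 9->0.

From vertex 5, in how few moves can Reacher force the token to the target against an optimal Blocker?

A0 = {3, 6}
A1: add {2, 7} — 2 (Reacher) has 2→3; 7 (Reacher) has 7→3.
A2: add {4, 5} — 4 (Reacher) has 4→7; 5 (Reacher) has 5→2.
5 enters the attractor at level 2, so Reacher can force the target in 2 moves from there.

2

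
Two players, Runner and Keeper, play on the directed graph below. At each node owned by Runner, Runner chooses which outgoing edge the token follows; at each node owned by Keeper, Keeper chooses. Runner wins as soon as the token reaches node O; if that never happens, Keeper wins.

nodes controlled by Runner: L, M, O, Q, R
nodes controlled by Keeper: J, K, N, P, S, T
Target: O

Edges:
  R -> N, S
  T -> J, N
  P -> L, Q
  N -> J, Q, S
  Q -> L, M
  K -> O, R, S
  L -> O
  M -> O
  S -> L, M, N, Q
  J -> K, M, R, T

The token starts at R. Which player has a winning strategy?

A0 = {O}
A1: add {L, M} — L (Runner) has L→O; M (Runner) has M→O.
A2: add {Q} — Q (Runner) has Q→L.
A3: add {P} — P (Keeper): all of {L, Q} already in.
A4 = A3; e.g. J (Keeper) can still go to K. Fixed point.
R never enters the attractor, so Keeper can avoid the target forever.

Keeper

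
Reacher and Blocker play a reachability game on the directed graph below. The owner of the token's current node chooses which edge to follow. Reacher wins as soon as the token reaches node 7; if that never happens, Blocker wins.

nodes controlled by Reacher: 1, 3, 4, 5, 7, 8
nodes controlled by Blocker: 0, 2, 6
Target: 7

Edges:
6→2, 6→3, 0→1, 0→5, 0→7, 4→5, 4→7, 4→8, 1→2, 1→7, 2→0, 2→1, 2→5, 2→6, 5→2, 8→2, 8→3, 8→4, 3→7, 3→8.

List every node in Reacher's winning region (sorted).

A0 = {7}
A1: add {1, 3, 4} — 1 (Reacher) has 1→7; 3 (Reacher) has 3→7; 4 (Reacher) has 4→7.
A2: add {8} — 8 (Reacher) has 8→3.
A3 = A2; e.g. 0 (Blocker) can still go to 5. Fixed point.
Reacher's winning region = {1, 3, 4, 7, 8}.

1, 3, 4, 7, 8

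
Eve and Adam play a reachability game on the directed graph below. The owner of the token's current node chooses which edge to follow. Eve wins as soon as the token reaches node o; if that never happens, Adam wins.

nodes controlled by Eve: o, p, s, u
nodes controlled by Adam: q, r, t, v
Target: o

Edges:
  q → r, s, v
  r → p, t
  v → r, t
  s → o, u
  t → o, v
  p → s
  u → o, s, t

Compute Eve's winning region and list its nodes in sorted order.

o, p, s, u

A0 = {o}
A1: add {s, u} — s (Eve) has s→o; u (Eve) has u→o.
A2: add {p} — p (Eve) has p→s.
A3 = A2; e.g. q (Adam) can still go to r. Fixed point.
Eve's winning region = {o, p, s, u}.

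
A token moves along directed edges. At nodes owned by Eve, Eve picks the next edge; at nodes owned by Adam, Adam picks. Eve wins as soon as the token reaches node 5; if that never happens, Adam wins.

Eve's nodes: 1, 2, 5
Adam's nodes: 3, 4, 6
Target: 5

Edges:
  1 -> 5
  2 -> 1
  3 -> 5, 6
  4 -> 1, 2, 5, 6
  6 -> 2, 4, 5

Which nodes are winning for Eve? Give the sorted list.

1, 2, 5

A0 = {5}
A1: add {1} — 1 (Eve) has 1→5.
A2: add {2} — 2 (Eve) has 2→1.
A3 = A2; e.g. 3 (Adam) can still go to 6. Fixed point.
Eve's winning region = {1, 2, 5}.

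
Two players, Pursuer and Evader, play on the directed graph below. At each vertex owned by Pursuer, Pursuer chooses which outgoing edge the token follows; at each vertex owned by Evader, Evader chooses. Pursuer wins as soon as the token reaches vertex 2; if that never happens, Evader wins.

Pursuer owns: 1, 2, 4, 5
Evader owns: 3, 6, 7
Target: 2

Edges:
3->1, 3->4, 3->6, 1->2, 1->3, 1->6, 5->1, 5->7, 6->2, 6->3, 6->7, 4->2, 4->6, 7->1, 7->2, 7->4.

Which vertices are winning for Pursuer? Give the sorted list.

1, 2, 4, 5, 7

A0 = {2}
A1: add {1, 4} — 1 (Pursuer) has 1→2; 4 (Pursuer) has 4→2.
A2: add {5, 7} — 5 (Pursuer) has 5→1; 7 (Evader): all of {1, 2, 4} already in.
A3 = A2; e.g. 3 (Evader) can still go to 6. Fixed point.
Pursuer's winning region = {1, 2, 4, 5, 7}.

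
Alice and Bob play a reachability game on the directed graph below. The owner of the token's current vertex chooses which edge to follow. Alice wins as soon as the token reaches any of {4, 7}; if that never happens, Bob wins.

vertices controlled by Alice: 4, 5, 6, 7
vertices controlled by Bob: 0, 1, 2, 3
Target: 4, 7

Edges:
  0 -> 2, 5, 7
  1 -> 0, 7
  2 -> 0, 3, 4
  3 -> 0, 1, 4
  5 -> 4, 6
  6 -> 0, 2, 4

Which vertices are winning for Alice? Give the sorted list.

A0 = {4, 7}
A1: add {5, 6} — 5 (Alice) has 5→4; 6 (Alice) has 6→4.
A2 = A1; e.g. 0 (Bob) can still go to 2. Fixed point.
Alice's winning region = {4, 5, 6, 7}.

4, 5, 6, 7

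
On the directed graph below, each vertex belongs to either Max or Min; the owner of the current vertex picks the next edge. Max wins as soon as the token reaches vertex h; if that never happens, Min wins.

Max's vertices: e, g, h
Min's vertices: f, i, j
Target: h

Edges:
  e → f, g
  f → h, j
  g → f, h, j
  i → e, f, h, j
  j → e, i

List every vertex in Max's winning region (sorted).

e, g, h

A0 = {h}
A1: add {g} — g (Max) has g→h.
A2: add {e} — e (Max) has e→g.
A3 = A2; e.g. f (Min) can still go to j. Fixed point.
Max's winning region = {e, g, h}.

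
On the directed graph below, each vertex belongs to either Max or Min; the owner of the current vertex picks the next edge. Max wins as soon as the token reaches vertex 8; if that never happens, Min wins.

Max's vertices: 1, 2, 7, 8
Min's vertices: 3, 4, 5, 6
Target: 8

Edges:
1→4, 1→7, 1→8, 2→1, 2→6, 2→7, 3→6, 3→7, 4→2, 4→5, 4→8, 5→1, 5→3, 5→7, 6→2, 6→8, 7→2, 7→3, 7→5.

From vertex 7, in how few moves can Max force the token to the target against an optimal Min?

3

A0 = {8}
A1: add {1} — 1 (Max) has 1→8.
A2: add {2} — 2 (Max) has 2→1.
A3: add {6, 7} — 6 (Min): all of {2, 8} already in; 7 (Max) has 7→2.
7 enters the attractor at level 3, so Max can force the target in 3 moves from there.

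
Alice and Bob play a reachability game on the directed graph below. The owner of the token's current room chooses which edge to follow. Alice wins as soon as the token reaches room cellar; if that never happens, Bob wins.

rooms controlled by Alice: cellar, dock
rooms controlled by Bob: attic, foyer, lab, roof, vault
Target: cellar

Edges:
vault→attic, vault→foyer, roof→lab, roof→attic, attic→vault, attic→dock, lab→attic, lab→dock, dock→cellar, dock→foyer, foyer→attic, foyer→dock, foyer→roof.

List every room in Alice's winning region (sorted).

cellar, dock

A0 = {cellar}
A1: add {dock} — dock (Alice) has dock→cellar.
A2 = A1; e.g. lab (Bob) can still go to attic. Fixed point.
Alice's winning region = {cellar, dock}.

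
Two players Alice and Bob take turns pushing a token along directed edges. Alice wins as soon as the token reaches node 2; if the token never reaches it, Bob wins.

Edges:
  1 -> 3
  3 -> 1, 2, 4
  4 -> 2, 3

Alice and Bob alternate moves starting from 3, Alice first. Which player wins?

Track states (vertex, player-to-move).
A0 = {(2,Alice), (2,Bob)}
A1: add {(3,Alice), (4,Alice)}.
(3,Alice) ∈ A1 ⇒ Alice forces the target.

Alice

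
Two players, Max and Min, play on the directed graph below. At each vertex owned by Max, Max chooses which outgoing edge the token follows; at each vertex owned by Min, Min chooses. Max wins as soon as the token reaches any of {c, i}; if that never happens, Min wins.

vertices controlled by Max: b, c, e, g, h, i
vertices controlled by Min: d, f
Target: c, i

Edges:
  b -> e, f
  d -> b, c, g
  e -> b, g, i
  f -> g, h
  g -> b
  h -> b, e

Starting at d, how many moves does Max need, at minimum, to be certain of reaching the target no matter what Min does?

4

A0 = {c, i}
A1: add {e} — e (Max) has e→i.
A2: add {b, h} — b (Max) has b→e; h (Max) has h→e.
A3: add {g} — g (Max) has g→b.
A4: add {d, f} — d (Min): all of {b, c, g} already in; f (Min): all of {g, h} already in.
A4 = all vertices. Fixed point.
d enters the attractor at level 4, so Max can force the target in 4 moves from there.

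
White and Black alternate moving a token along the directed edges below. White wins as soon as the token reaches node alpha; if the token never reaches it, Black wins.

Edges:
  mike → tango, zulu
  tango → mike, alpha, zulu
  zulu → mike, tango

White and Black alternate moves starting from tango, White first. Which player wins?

Track states (vertex, player-to-move).
A0 = {(alpha,White), (alpha,Black)}
A1: add {(tango,White)}.
(tango,White) ∈ A1 ⇒ White forces the target.

White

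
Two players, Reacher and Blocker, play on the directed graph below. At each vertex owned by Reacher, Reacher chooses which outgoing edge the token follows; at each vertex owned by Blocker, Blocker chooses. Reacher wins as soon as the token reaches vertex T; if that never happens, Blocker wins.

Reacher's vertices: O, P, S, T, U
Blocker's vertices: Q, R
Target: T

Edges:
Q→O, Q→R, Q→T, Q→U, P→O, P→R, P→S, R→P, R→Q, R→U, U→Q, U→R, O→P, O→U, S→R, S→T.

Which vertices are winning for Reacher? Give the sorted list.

A0 = {T}
A1: add {S} — S (Reacher) has S→T.
A2: add {P} — P (Reacher) has P→S.
A3: add {O} — O (Reacher) has O→P.
A4 = A3; e.g. Q (Blocker) can still go to R. Fixed point.
Reacher's winning region = {O, P, S, T}.

O, P, S, T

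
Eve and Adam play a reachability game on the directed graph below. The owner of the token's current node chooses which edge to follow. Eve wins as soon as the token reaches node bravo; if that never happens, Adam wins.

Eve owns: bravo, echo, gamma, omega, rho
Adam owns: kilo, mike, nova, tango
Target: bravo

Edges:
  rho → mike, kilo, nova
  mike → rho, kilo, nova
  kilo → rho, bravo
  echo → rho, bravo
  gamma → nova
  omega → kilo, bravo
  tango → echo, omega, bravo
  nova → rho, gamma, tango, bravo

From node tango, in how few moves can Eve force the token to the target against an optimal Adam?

A0 = {bravo}
A1: add {echo, omega} — echo (Eve) has echo→bravo; omega (Eve) has omega→bravo.
A2: add {tango} — tango (Adam): all of {echo, omega, bravo} already in.
A3 = A2; e.g. rho (Eve) has no edge into A2. Fixed point.
tango enters the attractor at level 2, so Eve can force the target in 2 moves from there.

2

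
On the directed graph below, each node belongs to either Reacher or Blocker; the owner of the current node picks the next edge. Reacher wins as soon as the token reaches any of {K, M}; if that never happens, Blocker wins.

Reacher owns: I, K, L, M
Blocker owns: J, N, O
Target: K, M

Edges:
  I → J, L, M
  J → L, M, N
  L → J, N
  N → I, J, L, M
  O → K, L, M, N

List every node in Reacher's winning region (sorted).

I, K, M

A0 = {K, M}
A1: add {I} — I (Reacher) has I→M.
A2 = A1; e.g. J (Blocker) can still go to L. Fixed point.
Reacher's winning region = {I, K, M}.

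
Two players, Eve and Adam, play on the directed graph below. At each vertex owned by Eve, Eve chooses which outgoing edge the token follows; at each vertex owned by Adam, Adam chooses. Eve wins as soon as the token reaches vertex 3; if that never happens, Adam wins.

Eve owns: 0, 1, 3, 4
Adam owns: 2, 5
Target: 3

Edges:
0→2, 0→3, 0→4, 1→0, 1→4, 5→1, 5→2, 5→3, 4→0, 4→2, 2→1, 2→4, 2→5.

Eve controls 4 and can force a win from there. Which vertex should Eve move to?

0

A0 = {3}
A1: add {0} — 0 (Eve) has 0→3.
A2: add {1, 4} — 1 (Eve) has 1→0; 4 (Eve) has 4→0.
A3 = A2; e.g. 2 (Adam) can still go to 5. Fixed point.
From 4, successor 0 is in the attractor (rank 1); the other successor 2 is not.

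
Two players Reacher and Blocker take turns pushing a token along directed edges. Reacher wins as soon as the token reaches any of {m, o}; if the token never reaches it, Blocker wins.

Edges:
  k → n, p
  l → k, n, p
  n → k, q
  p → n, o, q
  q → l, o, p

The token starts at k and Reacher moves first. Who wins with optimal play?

Blocker

Track states (vertex, player-to-move).
A0 = {(m,Reacher), (m,Blocker), (o,Reacher), (o,Blocker)}
A1: add {(p,Reacher), (q,Reacher)}.
A2 = A1; e.g. (k,Reacher) stays out. (k,Reacher) never enters ⇒ Blocker avoids the target.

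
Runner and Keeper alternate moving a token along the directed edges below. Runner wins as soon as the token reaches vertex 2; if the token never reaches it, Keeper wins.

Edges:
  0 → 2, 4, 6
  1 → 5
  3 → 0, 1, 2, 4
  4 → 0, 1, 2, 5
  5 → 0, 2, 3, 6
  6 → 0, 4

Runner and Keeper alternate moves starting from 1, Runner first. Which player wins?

Track states (vertex, player-to-move).
A0 = {(2,Runner), (2,Keeper)}
A1: add {(0,Runner), (3,Runner), (4,Runner), (5,Runner)}.
A2: add {(1,Keeper), (6,Keeper)}.
A3 = A2; e.g. (0,Keeper) stays out. (1,Runner) never enters ⇒ Keeper avoids the target.

Keeper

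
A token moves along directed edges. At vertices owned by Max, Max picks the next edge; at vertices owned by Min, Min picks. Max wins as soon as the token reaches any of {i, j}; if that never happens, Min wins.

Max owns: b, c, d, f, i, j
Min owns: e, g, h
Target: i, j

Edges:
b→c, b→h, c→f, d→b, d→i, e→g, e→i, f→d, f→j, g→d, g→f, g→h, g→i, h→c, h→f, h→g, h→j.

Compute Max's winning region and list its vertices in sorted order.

b, c, d, f, i, j

A0 = {i, j}
A1: add {d, f} — d (Max) has d→i; f (Max) has f→j.
A2: add {c} — c (Max) has c→f.
A3: add {b} — b (Max) has b→c.
A4 = A3; e.g. e (Min) can still go to g. Fixed point.
Max's winning region = {b, c, d, f, i, j}.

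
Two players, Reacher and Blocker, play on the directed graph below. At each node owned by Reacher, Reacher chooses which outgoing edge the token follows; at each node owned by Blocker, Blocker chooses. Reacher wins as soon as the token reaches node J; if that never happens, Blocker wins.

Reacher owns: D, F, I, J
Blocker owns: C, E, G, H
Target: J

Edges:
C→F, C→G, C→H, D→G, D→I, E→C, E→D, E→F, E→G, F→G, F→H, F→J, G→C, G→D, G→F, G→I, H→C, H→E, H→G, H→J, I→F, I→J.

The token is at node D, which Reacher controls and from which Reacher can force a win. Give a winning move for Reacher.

I

A0 = {J}
A1: add {F, I} — F (Reacher) has F→J; I (Reacher) has I→J.
A2: add {D} — D (Reacher) has D→I.
A3 = A2; e.g. C (Blocker) can still go to G. Fixed point.
From D, successor I is in the attractor (rank 1); the other successor G is not.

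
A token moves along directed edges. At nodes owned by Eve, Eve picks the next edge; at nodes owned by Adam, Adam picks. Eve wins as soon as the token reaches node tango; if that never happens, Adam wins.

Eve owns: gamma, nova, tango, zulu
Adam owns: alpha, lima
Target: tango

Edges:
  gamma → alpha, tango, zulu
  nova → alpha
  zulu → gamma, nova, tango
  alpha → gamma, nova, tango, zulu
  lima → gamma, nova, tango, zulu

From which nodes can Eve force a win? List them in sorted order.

A0 = {tango}
A1: add {gamma, zulu} — gamma (Eve) has gamma→tango; zulu (Eve) has zulu→tango.
A2 = A1; e.g. lima (Adam) can still go to nova. Fixed point.
Eve's winning region = {gamma, tango, zulu}.

gamma, tango, zulu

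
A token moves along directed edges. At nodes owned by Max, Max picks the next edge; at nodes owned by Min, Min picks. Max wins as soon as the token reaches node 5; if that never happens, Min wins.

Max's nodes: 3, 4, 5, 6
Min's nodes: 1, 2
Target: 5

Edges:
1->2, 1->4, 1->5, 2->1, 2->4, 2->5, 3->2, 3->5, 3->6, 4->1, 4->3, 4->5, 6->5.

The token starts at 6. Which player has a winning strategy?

A0 = {5}
A1: add {3, 4, 6} — 3 (Max) has 3→5; 4 (Max) has 4→5; 6 (Max) has 6→5.
A2 = A1; e.g. 1 (Min) can still go to 2. Fixed point.
6 ∈ A1, so Max can force the target.

Max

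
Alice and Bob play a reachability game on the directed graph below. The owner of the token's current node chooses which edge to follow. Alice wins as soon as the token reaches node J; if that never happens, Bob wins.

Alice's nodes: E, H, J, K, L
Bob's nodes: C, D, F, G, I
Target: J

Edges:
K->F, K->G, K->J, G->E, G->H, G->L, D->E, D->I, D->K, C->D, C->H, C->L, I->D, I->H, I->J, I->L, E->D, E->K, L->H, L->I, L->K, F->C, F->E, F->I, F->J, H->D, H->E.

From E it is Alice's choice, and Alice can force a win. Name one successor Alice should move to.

K

A0 = {J}
A1: add {K} — K (Alice) has K→J.
A2: add {E, L} — E (Alice) has E→K; L (Alice) has L→K.
A3: add {H} — H (Alice) has H→E.
A4: add {G} — G (Bob): all of {E, H, L} already in.
A5 = A4; e.g. C (Bob) can still go to D. Fixed point.
From E, successor K is in the attractor (rank 1); the other successor D is not.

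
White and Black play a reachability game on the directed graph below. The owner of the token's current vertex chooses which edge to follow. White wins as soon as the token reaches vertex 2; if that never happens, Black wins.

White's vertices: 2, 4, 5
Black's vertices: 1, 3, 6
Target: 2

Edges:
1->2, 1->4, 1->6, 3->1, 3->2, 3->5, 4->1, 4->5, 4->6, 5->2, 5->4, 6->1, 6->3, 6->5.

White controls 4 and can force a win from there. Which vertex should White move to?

5

A0 = {2}
A1: add {5} — 5 (White) has 5→2.
A2: add {4} — 4 (White) has 4→5.
A3 = A2; e.g. 1 (Black) can still go to 6. Fixed point.
From 4, successor 5 is in the attractor (rank 1); the other successors 1, 6 are not.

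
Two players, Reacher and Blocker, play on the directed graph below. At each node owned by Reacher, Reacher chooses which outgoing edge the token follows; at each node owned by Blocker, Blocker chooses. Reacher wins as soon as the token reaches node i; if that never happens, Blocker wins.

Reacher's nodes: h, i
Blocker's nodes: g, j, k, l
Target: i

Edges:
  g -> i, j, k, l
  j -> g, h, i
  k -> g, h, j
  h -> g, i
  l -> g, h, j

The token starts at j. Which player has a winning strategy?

Blocker

A0 = {i}
A1: add {h} — h (Reacher) has h→i.
A2 = A1; e.g. g (Blocker) can still go to j. Fixed point.
j never enters the attractor, so Blocker can avoid the target forever.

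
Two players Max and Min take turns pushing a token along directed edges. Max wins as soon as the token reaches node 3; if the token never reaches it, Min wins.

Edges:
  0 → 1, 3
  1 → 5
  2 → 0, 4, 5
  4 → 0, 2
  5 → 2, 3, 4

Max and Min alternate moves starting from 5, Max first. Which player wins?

Track states (vertex, player-to-move).
A0 = {(3,Max), (3,Min)}
A1: add {(0,Max), (5,Max)}.
(5,Max) ∈ A1 ⇒ Max forces the target.

Max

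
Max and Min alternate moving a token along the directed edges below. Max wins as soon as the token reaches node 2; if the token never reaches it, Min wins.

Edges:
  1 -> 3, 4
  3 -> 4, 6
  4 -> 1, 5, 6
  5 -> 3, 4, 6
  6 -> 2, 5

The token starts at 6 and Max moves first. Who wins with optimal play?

Track states (vertex, player-to-move).
A0 = {(2,Max), (2,Min)}
A1: add {(6,Max)}.
(6,Max) ∈ A1 ⇒ Max forces the target.

Max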